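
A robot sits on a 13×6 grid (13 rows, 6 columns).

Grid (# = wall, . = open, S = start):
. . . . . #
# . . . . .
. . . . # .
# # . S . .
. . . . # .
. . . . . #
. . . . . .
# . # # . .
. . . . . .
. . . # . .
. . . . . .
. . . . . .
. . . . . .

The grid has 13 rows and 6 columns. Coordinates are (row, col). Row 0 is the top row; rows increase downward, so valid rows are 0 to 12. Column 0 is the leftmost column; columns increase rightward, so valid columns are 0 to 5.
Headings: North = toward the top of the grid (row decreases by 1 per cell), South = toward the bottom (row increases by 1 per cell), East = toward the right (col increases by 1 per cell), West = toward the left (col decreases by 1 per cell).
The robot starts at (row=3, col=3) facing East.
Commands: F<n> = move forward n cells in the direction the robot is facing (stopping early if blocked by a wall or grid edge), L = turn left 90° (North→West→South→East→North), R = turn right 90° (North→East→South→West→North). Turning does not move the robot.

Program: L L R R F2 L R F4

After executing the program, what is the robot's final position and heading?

Answer: Final position: (row=3, col=5), facing East

Derivation:
Start: (row=3, col=3), facing East
  L: turn left, now facing North
  L: turn left, now facing West
  R: turn right, now facing North
  R: turn right, now facing East
  F2: move forward 2, now at (row=3, col=5)
  L: turn left, now facing North
  R: turn right, now facing East
  F4: move forward 0/4 (blocked), now at (row=3, col=5)
Final: (row=3, col=5), facing East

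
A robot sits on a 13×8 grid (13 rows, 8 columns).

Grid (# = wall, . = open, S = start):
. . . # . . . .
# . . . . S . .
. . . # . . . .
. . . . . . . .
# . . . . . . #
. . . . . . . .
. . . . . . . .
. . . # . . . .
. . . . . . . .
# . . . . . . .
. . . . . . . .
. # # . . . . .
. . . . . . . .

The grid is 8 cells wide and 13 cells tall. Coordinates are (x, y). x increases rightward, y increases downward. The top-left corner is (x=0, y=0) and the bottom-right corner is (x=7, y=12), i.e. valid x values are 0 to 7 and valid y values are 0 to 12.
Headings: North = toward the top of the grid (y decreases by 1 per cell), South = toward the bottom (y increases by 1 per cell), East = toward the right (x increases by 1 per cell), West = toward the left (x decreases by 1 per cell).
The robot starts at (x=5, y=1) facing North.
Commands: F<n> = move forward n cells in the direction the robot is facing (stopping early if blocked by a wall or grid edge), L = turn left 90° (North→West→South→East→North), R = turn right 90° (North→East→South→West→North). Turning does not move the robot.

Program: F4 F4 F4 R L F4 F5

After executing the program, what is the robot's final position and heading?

Start: (x=5, y=1), facing North
  F4: move forward 1/4 (blocked), now at (x=5, y=0)
  F4: move forward 0/4 (blocked), now at (x=5, y=0)
  F4: move forward 0/4 (blocked), now at (x=5, y=0)
  R: turn right, now facing East
  L: turn left, now facing North
  F4: move forward 0/4 (blocked), now at (x=5, y=0)
  F5: move forward 0/5 (blocked), now at (x=5, y=0)
Final: (x=5, y=0), facing North

Answer: Final position: (x=5, y=0), facing North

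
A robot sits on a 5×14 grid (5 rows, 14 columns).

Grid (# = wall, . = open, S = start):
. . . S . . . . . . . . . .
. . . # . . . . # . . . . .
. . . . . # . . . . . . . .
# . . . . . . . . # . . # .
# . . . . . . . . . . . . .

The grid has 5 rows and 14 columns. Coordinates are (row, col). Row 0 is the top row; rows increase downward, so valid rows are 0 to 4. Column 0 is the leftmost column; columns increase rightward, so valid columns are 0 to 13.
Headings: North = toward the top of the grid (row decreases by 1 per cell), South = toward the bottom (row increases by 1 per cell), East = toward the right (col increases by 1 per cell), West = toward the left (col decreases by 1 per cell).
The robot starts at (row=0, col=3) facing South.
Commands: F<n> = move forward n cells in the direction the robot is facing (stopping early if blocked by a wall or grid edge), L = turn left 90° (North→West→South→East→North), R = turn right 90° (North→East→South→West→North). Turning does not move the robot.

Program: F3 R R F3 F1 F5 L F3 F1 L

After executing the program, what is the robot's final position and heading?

Answer: Final position: (row=0, col=0), facing South

Derivation:
Start: (row=0, col=3), facing South
  F3: move forward 0/3 (blocked), now at (row=0, col=3)
  R: turn right, now facing West
  R: turn right, now facing North
  F3: move forward 0/3 (blocked), now at (row=0, col=3)
  F1: move forward 0/1 (blocked), now at (row=0, col=3)
  F5: move forward 0/5 (blocked), now at (row=0, col=3)
  L: turn left, now facing West
  F3: move forward 3, now at (row=0, col=0)
  F1: move forward 0/1 (blocked), now at (row=0, col=0)
  L: turn left, now facing South
Final: (row=0, col=0), facing South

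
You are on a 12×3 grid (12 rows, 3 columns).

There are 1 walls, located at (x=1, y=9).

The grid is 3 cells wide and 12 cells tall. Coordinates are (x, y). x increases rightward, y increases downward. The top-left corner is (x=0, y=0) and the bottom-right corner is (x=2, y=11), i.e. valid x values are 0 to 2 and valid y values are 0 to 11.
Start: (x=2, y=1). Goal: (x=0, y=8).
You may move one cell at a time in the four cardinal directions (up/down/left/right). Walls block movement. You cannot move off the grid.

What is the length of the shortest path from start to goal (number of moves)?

Answer: Shortest path length: 9

Derivation:
BFS from (x=2, y=1) until reaching (x=0, y=8):
  Distance 0: (x=2, y=1)
  Distance 1: (x=2, y=0), (x=1, y=1), (x=2, y=2)
  Distance 2: (x=1, y=0), (x=0, y=1), (x=1, y=2), (x=2, y=3)
  Distance 3: (x=0, y=0), (x=0, y=2), (x=1, y=3), (x=2, y=4)
  Distance 4: (x=0, y=3), (x=1, y=4), (x=2, y=5)
  Distance 5: (x=0, y=4), (x=1, y=5), (x=2, y=6)
  Distance 6: (x=0, y=5), (x=1, y=6), (x=2, y=7)
  Distance 7: (x=0, y=6), (x=1, y=7), (x=2, y=8)
  Distance 8: (x=0, y=7), (x=1, y=8), (x=2, y=9)
  Distance 9: (x=0, y=8), (x=2, y=10)  <- goal reached here
One shortest path (9 moves): (x=2, y=1) -> (x=1, y=1) -> (x=0, y=1) -> (x=0, y=2) -> (x=0, y=3) -> (x=0, y=4) -> (x=0, y=5) -> (x=0, y=6) -> (x=0, y=7) -> (x=0, y=8)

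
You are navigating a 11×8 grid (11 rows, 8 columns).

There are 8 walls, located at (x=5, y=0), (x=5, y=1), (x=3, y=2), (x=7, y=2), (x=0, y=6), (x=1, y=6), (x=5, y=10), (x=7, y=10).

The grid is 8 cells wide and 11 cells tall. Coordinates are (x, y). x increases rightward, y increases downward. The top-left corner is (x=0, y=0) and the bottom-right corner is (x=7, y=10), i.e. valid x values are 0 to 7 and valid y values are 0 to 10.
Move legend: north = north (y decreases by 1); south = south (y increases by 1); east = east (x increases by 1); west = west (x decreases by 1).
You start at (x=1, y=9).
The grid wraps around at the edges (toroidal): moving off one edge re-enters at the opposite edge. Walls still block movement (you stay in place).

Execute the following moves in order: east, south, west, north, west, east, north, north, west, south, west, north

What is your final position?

Start: (x=1, y=9)
  east (east): (x=1, y=9) -> (x=2, y=9)
  south (south): (x=2, y=9) -> (x=2, y=10)
  west (west): (x=2, y=10) -> (x=1, y=10)
  north (north): (x=1, y=10) -> (x=1, y=9)
  west (west): (x=1, y=9) -> (x=0, y=9)
  east (east): (x=0, y=9) -> (x=1, y=9)
  north (north): (x=1, y=9) -> (x=1, y=8)
  north (north): (x=1, y=8) -> (x=1, y=7)
  west (west): (x=1, y=7) -> (x=0, y=7)
  south (south): (x=0, y=7) -> (x=0, y=8)
  west (west): (x=0, y=8) -> (x=7, y=8)
  north (north): (x=7, y=8) -> (x=7, y=7)
Final: (x=7, y=7)

Answer: Final position: (x=7, y=7)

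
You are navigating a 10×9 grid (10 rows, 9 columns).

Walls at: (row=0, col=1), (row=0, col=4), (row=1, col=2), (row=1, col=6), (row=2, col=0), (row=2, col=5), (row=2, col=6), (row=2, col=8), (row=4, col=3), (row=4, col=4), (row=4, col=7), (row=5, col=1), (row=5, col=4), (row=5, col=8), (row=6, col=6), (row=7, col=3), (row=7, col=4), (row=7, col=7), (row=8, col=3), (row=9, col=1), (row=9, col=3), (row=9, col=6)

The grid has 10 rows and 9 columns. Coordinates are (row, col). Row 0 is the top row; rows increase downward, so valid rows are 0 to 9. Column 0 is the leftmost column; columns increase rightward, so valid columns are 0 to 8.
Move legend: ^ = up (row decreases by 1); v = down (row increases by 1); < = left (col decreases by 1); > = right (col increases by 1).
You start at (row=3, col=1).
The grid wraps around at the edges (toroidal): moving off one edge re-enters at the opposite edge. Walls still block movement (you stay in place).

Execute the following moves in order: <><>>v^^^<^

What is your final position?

Start: (row=3, col=1)
  < (left): (row=3, col=1) -> (row=3, col=0)
  > (right): (row=3, col=0) -> (row=3, col=1)
  < (left): (row=3, col=1) -> (row=3, col=0)
  > (right): (row=3, col=0) -> (row=3, col=1)
  > (right): (row=3, col=1) -> (row=3, col=2)
  v (down): (row=3, col=2) -> (row=4, col=2)
  ^ (up): (row=4, col=2) -> (row=3, col=2)
  ^ (up): (row=3, col=2) -> (row=2, col=2)
  ^ (up): blocked, stay at (row=2, col=2)
  < (left): (row=2, col=2) -> (row=2, col=1)
  ^ (up): (row=2, col=1) -> (row=1, col=1)
Final: (row=1, col=1)

Answer: Final position: (row=1, col=1)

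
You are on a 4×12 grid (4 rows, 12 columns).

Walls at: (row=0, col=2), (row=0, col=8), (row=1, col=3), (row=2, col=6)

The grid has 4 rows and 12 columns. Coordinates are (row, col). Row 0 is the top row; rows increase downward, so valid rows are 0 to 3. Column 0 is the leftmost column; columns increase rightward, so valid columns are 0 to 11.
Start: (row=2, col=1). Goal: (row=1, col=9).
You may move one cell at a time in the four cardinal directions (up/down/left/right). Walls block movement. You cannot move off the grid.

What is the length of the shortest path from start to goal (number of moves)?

Answer: Shortest path length: 9

Derivation:
BFS from (row=2, col=1) until reaching (row=1, col=9):
  Distance 0: (row=2, col=1)
  Distance 1: (row=1, col=1), (row=2, col=0), (row=2, col=2), (row=3, col=1)
  Distance 2: (row=0, col=1), (row=1, col=0), (row=1, col=2), (row=2, col=3), (row=3, col=0), (row=3, col=2)
  Distance 3: (row=0, col=0), (row=2, col=4), (row=3, col=3)
  Distance 4: (row=1, col=4), (row=2, col=5), (row=3, col=4)
  Distance 5: (row=0, col=4), (row=1, col=5), (row=3, col=5)
  Distance 6: (row=0, col=3), (row=0, col=5), (row=1, col=6), (row=3, col=6)
  Distance 7: (row=0, col=6), (row=1, col=7), (row=3, col=7)
  Distance 8: (row=0, col=7), (row=1, col=8), (row=2, col=7), (row=3, col=8)
  Distance 9: (row=1, col=9), (row=2, col=8), (row=3, col=9)  <- goal reached here
One shortest path (9 moves): (row=2, col=1) -> (row=2, col=2) -> (row=2, col=3) -> (row=2, col=4) -> (row=2, col=5) -> (row=1, col=5) -> (row=1, col=6) -> (row=1, col=7) -> (row=1, col=8) -> (row=1, col=9)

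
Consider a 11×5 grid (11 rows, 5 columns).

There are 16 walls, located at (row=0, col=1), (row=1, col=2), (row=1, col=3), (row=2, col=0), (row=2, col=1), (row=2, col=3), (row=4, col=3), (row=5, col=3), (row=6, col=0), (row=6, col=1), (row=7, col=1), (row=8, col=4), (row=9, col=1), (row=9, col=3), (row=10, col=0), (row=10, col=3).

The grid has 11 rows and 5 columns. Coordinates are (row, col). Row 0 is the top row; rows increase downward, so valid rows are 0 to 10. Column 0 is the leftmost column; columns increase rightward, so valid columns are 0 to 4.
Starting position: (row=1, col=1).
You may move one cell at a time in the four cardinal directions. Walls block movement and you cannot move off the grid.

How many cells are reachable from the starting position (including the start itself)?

Answer: Reachable cells: 3

Derivation:
BFS flood-fill from (row=1, col=1):
  Distance 0: (row=1, col=1)
  Distance 1: (row=1, col=0)
  Distance 2: (row=0, col=0)
Total reachable: 3 (grid has 39 open cells total)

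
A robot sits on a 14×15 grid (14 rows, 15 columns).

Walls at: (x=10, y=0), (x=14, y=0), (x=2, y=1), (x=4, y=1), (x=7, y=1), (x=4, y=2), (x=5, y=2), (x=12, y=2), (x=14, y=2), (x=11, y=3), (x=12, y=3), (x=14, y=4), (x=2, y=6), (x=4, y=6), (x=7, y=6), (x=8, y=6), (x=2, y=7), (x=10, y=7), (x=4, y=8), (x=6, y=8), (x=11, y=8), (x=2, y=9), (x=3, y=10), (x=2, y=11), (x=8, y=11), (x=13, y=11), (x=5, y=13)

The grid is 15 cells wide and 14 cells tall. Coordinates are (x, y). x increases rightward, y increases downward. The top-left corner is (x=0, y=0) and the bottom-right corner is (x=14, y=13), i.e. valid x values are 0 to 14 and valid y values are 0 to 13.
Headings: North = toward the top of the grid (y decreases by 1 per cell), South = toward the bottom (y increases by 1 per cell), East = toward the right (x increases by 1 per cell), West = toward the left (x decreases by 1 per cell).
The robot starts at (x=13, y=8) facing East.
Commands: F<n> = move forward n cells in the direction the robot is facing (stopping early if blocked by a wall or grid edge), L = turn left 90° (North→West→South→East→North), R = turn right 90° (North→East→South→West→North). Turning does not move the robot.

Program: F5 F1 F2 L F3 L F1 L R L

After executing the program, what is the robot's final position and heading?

Start: (x=13, y=8), facing East
  F5: move forward 1/5 (blocked), now at (x=14, y=8)
  F1: move forward 0/1 (blocked), now at (x=14, y=8)
  F2: move forward 0/2 (blocked), now at (x=14, y=8)
  L: turn left, now facing North
  F3: move forward 3, now at (x=14, y=5)
  L: turn left, now facing West
  F1: move forward 1, now at (x=13, y=5)
  L: turn left, now facing South
  R: turn right, now facing West
  L: turn left, now facing South
Final: (x=13, y=5), facing South

Answer: Final position: (x=13, y=5), facing South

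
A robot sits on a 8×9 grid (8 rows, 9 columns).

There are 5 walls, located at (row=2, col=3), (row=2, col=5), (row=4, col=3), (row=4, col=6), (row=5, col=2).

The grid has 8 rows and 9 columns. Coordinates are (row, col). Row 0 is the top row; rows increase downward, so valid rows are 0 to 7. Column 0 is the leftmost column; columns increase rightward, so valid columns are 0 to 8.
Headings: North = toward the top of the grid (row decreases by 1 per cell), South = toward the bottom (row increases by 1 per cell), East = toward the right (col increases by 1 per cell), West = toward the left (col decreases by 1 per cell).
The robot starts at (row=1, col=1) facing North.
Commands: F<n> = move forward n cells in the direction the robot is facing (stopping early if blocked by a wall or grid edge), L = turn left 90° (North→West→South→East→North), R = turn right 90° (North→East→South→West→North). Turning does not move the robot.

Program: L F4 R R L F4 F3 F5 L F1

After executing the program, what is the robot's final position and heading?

Answer: Final position: (row=0, col=0), facing West

Derivation:
Start: (row=1, col=1), facing North
  L: turn left, now facing West
  F4: move forward 1/4 (blocked), now at (row=1, col=0)
  R: turn right, now facing North
  R: turn right, now facing East
  L: turn left, now facing North
  F4: move forward 1/4 (blocked), now at (row=0, col=0)
  F3: move forward 0/3 (blocked), now at (row=0, col=0)
  F5: move forward 0/5 (blocked), now at (row=0, col=0)
  L: turn left, now facing West
  F1: move forward 0/1 (blocked), now at (row=0, col=0)
Final: (row=0, col=0), facing West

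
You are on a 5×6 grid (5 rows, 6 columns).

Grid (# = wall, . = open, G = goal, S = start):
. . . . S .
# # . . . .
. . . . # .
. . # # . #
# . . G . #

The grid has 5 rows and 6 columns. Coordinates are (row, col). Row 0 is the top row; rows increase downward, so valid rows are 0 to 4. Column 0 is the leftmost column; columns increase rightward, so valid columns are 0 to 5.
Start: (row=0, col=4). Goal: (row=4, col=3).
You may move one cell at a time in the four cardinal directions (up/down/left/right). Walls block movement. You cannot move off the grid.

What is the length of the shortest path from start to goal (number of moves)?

Answer: Shortest path length: 9

Derivation:
BFS from (row=0, col=4) until reaching (row=4, col=3):
  Distance 0: (row=0, col=4)
  Distance 1: (row=0, col=3), (row=0, col=5), (row=1, col=4)
  Distance 2: (row=0, col=2), (row=1, col=3), (row=1, col=5)
  Distance 3: (row=0, col=1), (row=1, col=2), (row=2, col=3), (row=2, col=5)
  Distance 4: (row=0, col=0), (row=2, col=2)
  Distance 5: (row=2, col=1)
  Distance 6: (row=2, col=0), (row=3, col=1)
  Distance 7: (row=3, col=0), (row=4, col=1)
  Distance 8: (row=4, col=2)
  Distance 9: (row=4, col=3)  <- goal reached here
One shortest path (9 moves): (row=0, col=4) -> (row=0, col=3) -> (row=0, col=2) -> (row=1, col=2) -> (row=2, col=2) -> (row=2, col=1) -> (row=3, col=1) -> (row=4, col=1) -> (row=4, col=2) -> (row=4, col=3)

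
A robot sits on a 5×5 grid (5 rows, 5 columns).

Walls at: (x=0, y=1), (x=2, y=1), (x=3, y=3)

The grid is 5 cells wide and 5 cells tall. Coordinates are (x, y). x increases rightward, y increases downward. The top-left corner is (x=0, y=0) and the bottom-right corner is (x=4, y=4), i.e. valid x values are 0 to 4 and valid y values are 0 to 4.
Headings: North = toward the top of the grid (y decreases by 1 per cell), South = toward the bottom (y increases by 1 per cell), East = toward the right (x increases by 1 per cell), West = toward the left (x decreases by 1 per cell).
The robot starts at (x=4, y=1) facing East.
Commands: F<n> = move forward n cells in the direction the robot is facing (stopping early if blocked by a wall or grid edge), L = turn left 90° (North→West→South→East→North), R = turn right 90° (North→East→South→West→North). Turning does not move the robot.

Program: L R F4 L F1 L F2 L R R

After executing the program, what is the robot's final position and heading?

Start: (x=4, y=1), facing East
  L: turn left, now facing North
  R: turn right, now facing East
  F4: move forward 0/4 (blocked), now at (x=4, y=1)
  L: turn left, now facing North
  F1: move forward 1, now at (x=4, y=0)
  L: turn left, now facing West
  F2: move forward 2, now at (x=2, y=0)
  L: turn left, now facing South
  R: turn right, now facing West
  R: turn right, now facing North
Final: (x=2, y=0), facing North

Answer: Final position: (x=2, y=0), facing North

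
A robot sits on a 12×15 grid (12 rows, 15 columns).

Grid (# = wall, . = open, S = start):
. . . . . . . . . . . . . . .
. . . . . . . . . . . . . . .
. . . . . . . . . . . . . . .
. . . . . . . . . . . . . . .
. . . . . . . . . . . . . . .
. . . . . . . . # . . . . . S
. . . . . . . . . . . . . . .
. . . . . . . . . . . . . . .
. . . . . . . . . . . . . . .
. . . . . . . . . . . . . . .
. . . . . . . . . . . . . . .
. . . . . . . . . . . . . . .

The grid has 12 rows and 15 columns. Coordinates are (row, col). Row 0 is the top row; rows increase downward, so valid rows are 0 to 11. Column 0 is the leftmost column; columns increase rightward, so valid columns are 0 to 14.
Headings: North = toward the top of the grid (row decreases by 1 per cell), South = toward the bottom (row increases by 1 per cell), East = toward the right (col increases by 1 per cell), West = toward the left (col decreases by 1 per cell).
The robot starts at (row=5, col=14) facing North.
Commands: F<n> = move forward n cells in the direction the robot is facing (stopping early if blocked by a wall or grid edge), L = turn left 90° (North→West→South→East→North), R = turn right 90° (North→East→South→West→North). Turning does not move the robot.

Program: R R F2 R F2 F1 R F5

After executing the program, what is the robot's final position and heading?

Start: (row=5, col=14), facing North
  R: turn right, now facing East
  R: turn right, now facing South
  F2: move forward 2, now at (row=7, col=14)
  R: turn right, now facing West
  F2: move forward 2, now at (row=7, col=12)
  F1: move forward 1, now at (row=7, col=11)
  R: turn right, now facing North
  F5: move forward 5, now at (row=2, col=11)
Final: (row=2, col=11), facing North

Answer: Final position: (row=2, col=11), facing North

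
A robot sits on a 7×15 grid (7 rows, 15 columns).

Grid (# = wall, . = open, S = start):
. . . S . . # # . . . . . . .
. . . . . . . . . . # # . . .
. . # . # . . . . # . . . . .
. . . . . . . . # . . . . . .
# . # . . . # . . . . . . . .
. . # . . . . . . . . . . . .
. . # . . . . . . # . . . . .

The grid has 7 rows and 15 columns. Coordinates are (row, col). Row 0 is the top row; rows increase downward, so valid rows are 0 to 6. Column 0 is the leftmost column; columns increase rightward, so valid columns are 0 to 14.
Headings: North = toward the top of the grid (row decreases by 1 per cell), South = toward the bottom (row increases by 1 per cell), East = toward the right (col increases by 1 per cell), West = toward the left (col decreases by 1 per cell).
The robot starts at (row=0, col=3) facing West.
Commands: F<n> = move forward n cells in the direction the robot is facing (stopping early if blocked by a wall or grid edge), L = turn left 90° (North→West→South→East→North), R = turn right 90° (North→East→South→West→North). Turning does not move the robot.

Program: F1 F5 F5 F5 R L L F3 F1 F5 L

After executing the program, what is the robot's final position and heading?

Answer: Final position: (row=3, col=0), facing East

Derivation:
Start: (row=0, col=3), facing West
  F1: move forward 1, now at (row=0, col=2)
  F5: move forward 2/5 (blocked), now at (row=0, col=0)
  F5: move forward 0/5 (blocked), now at (row=0, col=0)
  F5: move forward 0/5 (blocked), now at (row=0, col=0)
  R: turn right, now facing North
  L: turn left, now facing West
  L: turn left, now facing South
  F3: move forward 3, now at (row=3, col=0)
  F1: move forward 0/1 (blocked), now at (row=3, col=0)
  F5: move forward 0/5 (blocked), now at (row=3, col=0)
  L: turn left, now facing East
Final: (row=3, col=0), facing East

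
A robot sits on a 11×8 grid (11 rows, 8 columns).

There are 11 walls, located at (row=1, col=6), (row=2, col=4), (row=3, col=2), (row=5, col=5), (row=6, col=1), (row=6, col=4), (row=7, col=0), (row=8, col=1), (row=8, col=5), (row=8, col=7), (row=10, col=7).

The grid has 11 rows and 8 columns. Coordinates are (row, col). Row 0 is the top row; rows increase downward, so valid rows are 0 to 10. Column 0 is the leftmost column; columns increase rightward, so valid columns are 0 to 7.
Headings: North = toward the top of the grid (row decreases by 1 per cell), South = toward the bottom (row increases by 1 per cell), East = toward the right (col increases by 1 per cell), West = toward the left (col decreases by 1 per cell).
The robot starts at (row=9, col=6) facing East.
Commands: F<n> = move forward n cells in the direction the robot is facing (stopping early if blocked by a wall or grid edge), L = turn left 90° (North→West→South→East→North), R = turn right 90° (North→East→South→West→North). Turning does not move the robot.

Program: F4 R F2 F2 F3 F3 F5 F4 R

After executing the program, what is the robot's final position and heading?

Start: (row=9, col=6), facing East
  F4: move forward 1/4 (blocked), now at (row=9, col=7)
  R: turn right, now facing South
  F2: move forward 0/2 (blocked), now at (row=9, col=7)
  F2: move forward 0/2 (blocked), now at (row=9, col=7)
  F3: move forward 0/3 (blocked), now at (row=9, col=7)
  F3: move forward 0/3 (blocked), now at (row=9, col=7)
  F5: move forward 0/5 (blocked), now at (row=9, col=7)
  F4: move forward 0/4 (blocked), now at (row=9, col=7)
  R: turn right, now facing West
Final: (row=9, col=7), facing West

Answer: Final position: (row=9, col=7), facing West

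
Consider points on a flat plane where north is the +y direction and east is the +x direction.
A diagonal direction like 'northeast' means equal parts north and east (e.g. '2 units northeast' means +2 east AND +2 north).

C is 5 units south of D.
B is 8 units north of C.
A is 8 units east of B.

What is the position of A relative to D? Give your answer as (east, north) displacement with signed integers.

Answer: A is at (east=8, north=3) relative to D.

Derivation:
Place D at the origin (east=0, north=0).
  C is 5 units south of D: delta (east=+0, north=-5); C at (east=0, north=-5).
  B is 8 units north of C: delta (east=+0, north=+8); B at (east=0, north=3).
  A is 8 units east of B: delta (east=+8, north=+0); A at (east=8, north=3).
Therefore A relative to D: (east=8, north=3).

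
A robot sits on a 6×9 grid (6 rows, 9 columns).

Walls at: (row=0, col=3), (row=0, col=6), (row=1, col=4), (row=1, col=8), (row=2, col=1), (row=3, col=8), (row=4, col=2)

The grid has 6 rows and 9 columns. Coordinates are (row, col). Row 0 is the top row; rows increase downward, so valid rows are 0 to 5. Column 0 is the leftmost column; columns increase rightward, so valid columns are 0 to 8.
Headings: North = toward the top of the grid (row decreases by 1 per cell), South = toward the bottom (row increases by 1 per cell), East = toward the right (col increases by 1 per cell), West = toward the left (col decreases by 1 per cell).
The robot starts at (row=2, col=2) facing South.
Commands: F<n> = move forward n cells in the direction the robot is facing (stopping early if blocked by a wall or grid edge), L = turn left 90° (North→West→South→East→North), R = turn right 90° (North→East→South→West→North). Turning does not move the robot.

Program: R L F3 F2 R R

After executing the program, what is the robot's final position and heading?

Answer: Final position: (row=3, col=2), facing North

Derivation:
Start: (row=2, col=2), facing South
  R: turn right, now facing West
  L: turn left, now facing South
  F3: move forward 1/3 (blocked), now at (row=3, col=2)
  F2: move forward 0/2 (blocked), now at (row=3, col=2)
  R: turn right, now facing West
  R: turn right, now facing North
Final: (row=3, col=2), facing North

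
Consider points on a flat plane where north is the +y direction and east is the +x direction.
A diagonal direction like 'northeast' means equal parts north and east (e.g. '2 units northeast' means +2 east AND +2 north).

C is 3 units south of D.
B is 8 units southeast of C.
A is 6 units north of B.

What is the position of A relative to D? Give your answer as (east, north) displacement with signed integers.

Place D at the origin (east=0, north=0).
  C is 3 units south of D: delta (east=+0, north=-3); C at (east=0, north=-3).
  B is 8 units southeast of C: delta (east=+8, north=-8); B at (east=8, north=-11).
  A is 6 units north of B: delta (east=+0, north=+6); A at (east=8, north=-5).
Therefore A relative to D: (east=8, north=-5).

Answer: A is at (east=8, north=-5) relative to D.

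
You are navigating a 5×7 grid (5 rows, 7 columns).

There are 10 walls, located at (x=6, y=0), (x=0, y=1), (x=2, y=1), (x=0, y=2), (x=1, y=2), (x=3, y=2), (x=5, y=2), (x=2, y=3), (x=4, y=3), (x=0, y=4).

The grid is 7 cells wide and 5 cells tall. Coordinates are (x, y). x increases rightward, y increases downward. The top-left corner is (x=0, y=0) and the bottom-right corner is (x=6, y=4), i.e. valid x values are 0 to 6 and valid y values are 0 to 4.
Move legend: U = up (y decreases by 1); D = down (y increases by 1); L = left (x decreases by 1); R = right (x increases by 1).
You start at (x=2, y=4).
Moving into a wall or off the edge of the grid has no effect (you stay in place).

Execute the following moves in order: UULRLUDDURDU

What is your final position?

Answer: Final position: (x=1, y=3)

Derivation:
Start: (x=2, y=4)
  U (up): blocked, stay at (x=2, y=4)
  U (up): blocked, stay at (x=2, y=4)
  L (left): (x=2, y=4) -> (x=1, y=4)
  R (right): (x=1, y=4) -> (x=2, y=4)
  L (left): (x=2, y=4) -> (x=1, y=4)
  U (up): (x=1, y=4) -> (x=1, y=3)
  D (down): (x=1, y=3) -> (x=1, y=4)
  D (down): blocked, stay at (x=1, y=4)
  U (up): (x=1, y=4) -> (x=1, y=3)
  R (right): blocked, stay at (x=1, y=3)
  D (down): (x=1, y=3) -> (x=1, y=4)
  U (up): (x=1, y=4) -> (x=1, y=3)
Final: (x=1, y=3)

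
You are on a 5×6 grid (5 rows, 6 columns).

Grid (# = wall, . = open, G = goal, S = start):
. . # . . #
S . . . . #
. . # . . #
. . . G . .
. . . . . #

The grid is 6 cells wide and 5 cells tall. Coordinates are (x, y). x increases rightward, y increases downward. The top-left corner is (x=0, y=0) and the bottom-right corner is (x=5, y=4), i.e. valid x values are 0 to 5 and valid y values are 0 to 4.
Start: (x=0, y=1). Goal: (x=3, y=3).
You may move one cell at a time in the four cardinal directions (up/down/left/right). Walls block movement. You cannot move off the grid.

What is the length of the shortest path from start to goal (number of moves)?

Answer: Shortest path length: 5

Derivation:
BFS from (x=0, y=1) until reaching (x=3, y=3):
  Distance 0: (x=0, y=1)
  Distance 1: (x=0, y=0), (x=1, y=1), (x=0, y=2)
  Distance 2: (x=1, y=0), (x=2, y=1), (x=1, y=2), (x=0, y=3)
  Distance 3: (x=3, y=1), (x=1, y=3), (x=0, y=4)
  Distance 4: (x=3, y=0), (x=4, y=1), (x=3, y=2), (x=2, y=3), (x=1, y=4)
  Distance 5: (x=4, y=0), (x=4, y=2), (x=3, y=3), (x=2, y=4)  <- goal reached here
One shortest path (5 moves): (x=0, y=1) -> (x=1, y=1) -> (x=2, y=1) -> (x=3, y=1) -> (x=3, y=2) -> (x=3, y=3)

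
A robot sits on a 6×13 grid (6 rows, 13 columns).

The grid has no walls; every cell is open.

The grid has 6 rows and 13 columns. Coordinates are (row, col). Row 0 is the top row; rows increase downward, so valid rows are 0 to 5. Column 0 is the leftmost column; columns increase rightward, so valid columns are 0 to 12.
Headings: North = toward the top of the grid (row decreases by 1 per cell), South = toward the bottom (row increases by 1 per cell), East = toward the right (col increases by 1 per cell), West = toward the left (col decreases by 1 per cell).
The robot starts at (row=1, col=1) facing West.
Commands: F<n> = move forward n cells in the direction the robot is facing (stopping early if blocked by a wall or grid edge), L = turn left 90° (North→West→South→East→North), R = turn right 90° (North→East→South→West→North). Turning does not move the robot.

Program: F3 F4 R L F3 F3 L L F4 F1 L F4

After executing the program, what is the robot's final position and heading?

Start: (row=1, col=1), facing West
  F3: move forward 1/3 (blocked), now at (row=1, col=0)
  F4: move forward 0/4 (blocked), now at (row=1, col=0)
  R: turn right, now facing North
  L: turn left, now facing West
  F3: move forward 0/3 (blocked), now at (row=1, col=0)
  F3: move forward 0/3 (blocked), now at (row=1, col=0)
  L: turn left, now facing South
  L: turn left, now facing East
  F4: move forward 4, now at (row=1, col=4)
  F1: move forward 1, now at (row=1, col=5)
  L: turn left, now facing North
  F4: move forward 1/4 (blocked), now at (row=0, col=5)
Final: (row=0, col=5), facing North

Answer: Final position: (row=0, col=5), facing North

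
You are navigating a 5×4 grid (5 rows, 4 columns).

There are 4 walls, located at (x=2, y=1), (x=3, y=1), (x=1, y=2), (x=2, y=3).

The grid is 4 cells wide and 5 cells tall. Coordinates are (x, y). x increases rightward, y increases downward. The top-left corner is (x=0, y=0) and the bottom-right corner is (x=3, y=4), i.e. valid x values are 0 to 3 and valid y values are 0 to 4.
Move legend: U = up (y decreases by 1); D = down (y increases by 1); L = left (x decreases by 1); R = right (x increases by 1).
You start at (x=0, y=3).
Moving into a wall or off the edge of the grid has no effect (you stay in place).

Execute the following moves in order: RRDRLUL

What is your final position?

Answer: Final position: (x=0, y=3)

Derivation:
Start: (x=0, y=3)
  R (right): (x=0, y=3) -> (x=1, y=3)
  R (right): blocked, stay at (x=1, y=3)
  D (down): (x=1, y=3) -> (x=1, y=4)
  R (right): (x=1, y=4) -> (x=2, y=4)
  L (left): (x=2, y=4) -> (x=1, y=4)
  U (up): (x=1, y=4) -> (x=1, y=3)
  L (left): (x=1, y=3) -> (x=0, y=3)
Final: (x=0, y=3)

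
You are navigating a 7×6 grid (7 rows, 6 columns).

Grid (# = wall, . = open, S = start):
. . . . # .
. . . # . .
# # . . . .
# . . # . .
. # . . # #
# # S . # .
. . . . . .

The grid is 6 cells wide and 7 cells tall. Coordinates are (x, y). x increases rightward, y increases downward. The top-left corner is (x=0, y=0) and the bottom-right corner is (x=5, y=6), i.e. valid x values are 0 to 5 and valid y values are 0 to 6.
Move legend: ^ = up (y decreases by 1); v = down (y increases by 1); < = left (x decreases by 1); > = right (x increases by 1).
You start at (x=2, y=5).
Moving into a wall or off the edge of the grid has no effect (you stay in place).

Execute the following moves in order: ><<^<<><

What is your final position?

Answer: Final position: (x=2, y=4)

Derivation:
Start: (x=2, y=5)
  > (right): (x=2, y=5) -> (x=3, y=5)
  < (left): (x=3, y=5) -> (x=2, y=5)
  < (left): blocked, stay at (x=2, y=5)
  ^ (up): (x=2, y=5) -> (x=2, y=4)
  < (left): blocked, stay at (x=2, y=4)
  < (left): blocked, stay at (x=2, y=4)
  > (right): (x=2, y=4) -> (x=3, y=4)
  < (left): (x=3, y=4) -> (x=2, y=4)
Final: (x=2, y=4)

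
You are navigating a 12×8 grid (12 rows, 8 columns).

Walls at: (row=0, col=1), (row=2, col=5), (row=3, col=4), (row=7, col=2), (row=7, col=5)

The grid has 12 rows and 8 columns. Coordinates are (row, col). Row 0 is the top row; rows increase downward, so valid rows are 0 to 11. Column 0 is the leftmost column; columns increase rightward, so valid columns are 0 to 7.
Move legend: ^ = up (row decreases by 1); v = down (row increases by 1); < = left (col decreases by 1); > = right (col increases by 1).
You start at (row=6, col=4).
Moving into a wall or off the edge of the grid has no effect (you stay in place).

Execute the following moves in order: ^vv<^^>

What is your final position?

Start: (row=6, col=4)
  ^ (up): (row=6, col=4) -> (row=5, col=4)
  v (down): (row=5, col=4) -> (row=6, col=4)
  v (down): (row=6, col=4) -> (row=7, col=4)
  < (left): (row=7, col=4) -> (row=7, col=3)
  ^ (up): (row=7, col=3) -> (row=6, col=3)
  ^ (up): (row=6, col=3) -> (row=5, col=3)
  > (right): (row=5, col=3) -> (row=5, col=4)
Final: (row=5, col=4)

Answer: Final position: (row=5, col=4)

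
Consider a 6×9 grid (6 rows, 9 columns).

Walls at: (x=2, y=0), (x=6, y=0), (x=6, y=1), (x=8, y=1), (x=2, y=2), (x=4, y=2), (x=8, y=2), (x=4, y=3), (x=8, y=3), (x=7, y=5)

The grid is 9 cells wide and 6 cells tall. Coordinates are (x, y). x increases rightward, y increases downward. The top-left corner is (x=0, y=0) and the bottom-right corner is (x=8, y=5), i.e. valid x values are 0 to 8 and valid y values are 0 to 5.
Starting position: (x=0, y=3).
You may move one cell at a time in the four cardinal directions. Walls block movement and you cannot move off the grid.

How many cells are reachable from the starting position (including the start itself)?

Answer: Reachable cells: 44

Derivation:
BFS flood-fill from (x=0, y=3):
  Distance 0: (x=0, y=3)
  Distance 1: (x=0, y=2), (x=1, y=3), (x=0, y=4)
  Distance 2: (x=0, y=1), (x=1, y=2), (x=2, y=3), (x=1, y=4), (x=0, y=5)
  Distance 3: (x=0, y=0), (x=1, y=1), (x=3, y=3), (x=2, y=4), (x=1, y=5)
  Distance 4: (x=1, y=0), (x=2, y=1), (x=3, y=2), (x=3, y=4), (x=2, y=5)
  Distance 5: (x=3, y=1), (x=4, y=4), (x=3, y=5)
  Distance 6: (x=3, y=0), (x=4, y=1), (x=5, y=4), (x=4, y=5)
  Distance 7: (x=4, y=0), (x=5, y=1), (x=5, y=3), (x=6, y=4), (x=5, y=5)
  Distance 8: (x=5, y=0), (x=5, y=2), (x=6, y=3), (x=7, y=4), (x=6, y=5)
  Distance 9: (x=6, y=2), (x=7, y=3), (x=8, y=4)
  Distance 10: (x=7, y=2), (x=8, y=5)
  Distance 11: (x=7, y=1)
  Distance 12: (x=7, y=0)
  Distance 13: (x=8, y=0)
Total reachable: 44 (grid has 44 open cells total)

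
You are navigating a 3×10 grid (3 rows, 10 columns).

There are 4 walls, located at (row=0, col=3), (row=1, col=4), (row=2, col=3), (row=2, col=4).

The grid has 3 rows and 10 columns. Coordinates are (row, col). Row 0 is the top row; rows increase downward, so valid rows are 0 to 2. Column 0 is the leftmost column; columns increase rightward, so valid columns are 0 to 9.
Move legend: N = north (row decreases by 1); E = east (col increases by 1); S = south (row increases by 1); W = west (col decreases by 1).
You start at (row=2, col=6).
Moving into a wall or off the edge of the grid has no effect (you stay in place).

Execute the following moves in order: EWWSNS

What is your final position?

Start: (row=2, col=6)
  E (east): (row=2, col=6) -> (row=2, col=7)
  W (west): (row=2, col=7) -> (row=2, col=6)
  W (west): (row=2, col=6) -> (row=2, col=5)
  S (south): blocked, stay at (row=2, col=5)
  N (north): (row=2, col=5) -> (row=1, col=5)
  S (south): (row=1, col=5) -> (row=2, col=5)
Final: (row=2, col=5)

Answer: Final position: (row=2, col=5)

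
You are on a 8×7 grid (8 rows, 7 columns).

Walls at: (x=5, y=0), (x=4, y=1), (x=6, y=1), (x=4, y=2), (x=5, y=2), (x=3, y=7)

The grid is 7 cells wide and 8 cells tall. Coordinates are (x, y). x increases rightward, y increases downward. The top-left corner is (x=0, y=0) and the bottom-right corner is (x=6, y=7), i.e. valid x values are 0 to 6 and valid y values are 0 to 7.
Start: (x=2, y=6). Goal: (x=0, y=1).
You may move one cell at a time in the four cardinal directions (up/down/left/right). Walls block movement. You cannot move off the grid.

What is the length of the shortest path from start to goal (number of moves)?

Answer: Shortest path length: 7

Derivation:
BFS from (x=2, y=6) until reaching (x=0, y=1):
  Distance 0: (x=2, y=6)
  Distance 1: (x=2, y=5), (x=1, y=6), (x=3, y=6), (x=2, y=7)
  Distance 2: (x=2, y=4), (x=1, y=5), (x=3, y=5), (x=0, y=6), (x=4, y=6), (x=1, y=7)
  Distance 3: (x=2, y=3), (x=1, y=4), (x=3, y=4), (x=0, y=5), (x=4, y=5), (x=5, y=6), (x=0, y=7), (x=4, y=7)
  Distance 4: (x=2, y=2), (x=1, y=3), (x=3, y=3), (x=0, y=4), (x=4, y=4), (x=5, y=5), (x=6, y=6), (x=5, y=7)
  Distance 5: (x=2, y=1), (x=1, y=2), (x=3, y=2), (x=0, y=3), (x=4, y=3), (x=5, y=4), (x=6, y=5), (x=6, y=7)
  Distance 6: (x=2, y=0), (x=1, y=1), (x=3, y=1), (x=0, y=2), (x=5, y=3), (x=6, y=4)
  Distance 7: (x=1, y=0), (x=3, y=0), (x=0, y=1), (x=6, y=3)  <- goal reached here
One shortest path (7 moves): (x=2, y=6) -> (x=1, y=6) -> (x=0, y=6) -> (x=0, y=5) -> (x=0, y=4) -> (x=0, y=3) -> (x=0, y=2) -> (x=0, y=1)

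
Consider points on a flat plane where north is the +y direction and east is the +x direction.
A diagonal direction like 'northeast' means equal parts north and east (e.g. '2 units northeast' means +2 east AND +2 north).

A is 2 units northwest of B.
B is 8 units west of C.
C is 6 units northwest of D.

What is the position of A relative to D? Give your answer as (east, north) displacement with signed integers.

Place D at the origin (east=0, north=0).
  C is 6 units northwest of D: delta (east=-6, north=+6); C at (east=-6, north=6).
  B is 8 units west of C: delta (east=-8, north=+0); B at (east=-14, north=6).
  A is 2 units northwest of B: delta (east=-2, north=+2); A at (east=-16, north=8).
Therefore A relative to D: (east=-16, north=8).

Answer: A is at (east=-16, north=8) relative to D.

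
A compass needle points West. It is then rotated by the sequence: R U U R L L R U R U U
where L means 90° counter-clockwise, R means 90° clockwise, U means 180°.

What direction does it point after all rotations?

Start: West
  R (right (90° clockwise)) -> North
  U (U-turn (180°)) -> South
  U (U-turn (180°)) -> North
  R (right (90° clockwise)) -> East
  L (left (90° counter-clockwise)) -> North
  L (left (90° counter-clockwise)) -> West
  R (right (90° clockwise)) -> North
  U (U-turn (180°)) -> South
  R (right (90° clockwise)) -> West
  U (U-turn (180°)) -> East
  U (U-turn (180°)) -> West
Final: West

Answer: Final heading: West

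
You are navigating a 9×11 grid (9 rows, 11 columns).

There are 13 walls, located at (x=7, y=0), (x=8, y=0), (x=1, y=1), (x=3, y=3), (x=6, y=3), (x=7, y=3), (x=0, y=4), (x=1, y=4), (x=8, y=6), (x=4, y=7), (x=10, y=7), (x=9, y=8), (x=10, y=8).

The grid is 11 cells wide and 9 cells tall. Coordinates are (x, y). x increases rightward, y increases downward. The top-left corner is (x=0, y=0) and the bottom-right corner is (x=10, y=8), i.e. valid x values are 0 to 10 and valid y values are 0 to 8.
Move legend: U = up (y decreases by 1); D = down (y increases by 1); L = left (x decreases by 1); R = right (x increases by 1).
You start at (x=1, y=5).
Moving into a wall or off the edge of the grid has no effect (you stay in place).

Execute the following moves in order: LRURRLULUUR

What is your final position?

Answer: Final position: (x=3, y=2)

Derivation:
Start: (x=1, y=5)
  L (left): (x=1, y=5) -> (x=0, y=5)
  R (right): (x=0, y=5) -> (x=1, y=5)
  U (up): blocked, stay at (x=1, y=5)
  R (right): (x=1, y=5) -> (x=2, y=5)
  R (right): (x=2, y=5) -> (x=3, y=5)
  L (left): (x=3, y=5) -> (x=2, y=5)
  U (up): (x=2, y=5) -> (x=2, y=4)
  L (left): blocked, stay at (x=2, y=4)
  U (up): (x=2, y=4) -> (x=2, y=3)
  U (up): (x=2, y=3) -> (x=2, y=2)
  R (right): (x=2, y=2) -> (x=3, y=2)
Final: (x=3, y=2)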